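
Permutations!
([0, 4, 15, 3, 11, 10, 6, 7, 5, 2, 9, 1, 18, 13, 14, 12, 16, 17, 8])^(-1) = (1 11 4)(2 9 10 5 8 18 12 15)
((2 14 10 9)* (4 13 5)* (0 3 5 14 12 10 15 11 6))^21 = (0 4 15)(2 12 10 9)(3 13 11)(5 14 6)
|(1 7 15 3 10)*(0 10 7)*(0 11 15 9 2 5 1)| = |(0 10)(1 11 15 3 7 9 2 5)| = 8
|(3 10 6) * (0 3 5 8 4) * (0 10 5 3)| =|(3 5 8 4 10 6)| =6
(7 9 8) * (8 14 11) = [0, 1, 2, 3, 4, 5, 6, 9, 7, 14, 10, 8, 12, 13, 11] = (7 9 14 11 8)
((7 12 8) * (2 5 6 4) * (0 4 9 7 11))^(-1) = (0 11 8 12 7 9 6 5 2 4)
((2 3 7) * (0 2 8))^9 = (0 8 7 3 2)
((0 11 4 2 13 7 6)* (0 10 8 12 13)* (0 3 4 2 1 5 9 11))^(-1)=((1 5 9 11 2 3 4)(6 10 8 12 13 7))^(-1)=(1 4 3 2 11 9 5)(6 7 13 12 8 10)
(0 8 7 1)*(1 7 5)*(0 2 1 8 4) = (0 4)(1 2)(5 8) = [4, 2, 1, 3, 0, 8, 6, 7, 5]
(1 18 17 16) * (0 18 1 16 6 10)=[18, 1, 2, 3, 4, 5, 10, 7, 8, 9, 0, 11, 12, 13, 14, 15, 16, 6, 17]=(0 18 17 6 10)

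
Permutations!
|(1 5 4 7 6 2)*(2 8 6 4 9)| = 4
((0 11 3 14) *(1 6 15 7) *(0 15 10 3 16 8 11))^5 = ((1 6 10 3 14 15 7)(8 11 16))^5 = (1 15 3 6 7 14 10)(8 16 11)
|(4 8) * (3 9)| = 2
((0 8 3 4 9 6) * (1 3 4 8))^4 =((0 1 3 8 4 9 6))^4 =(0 4 1 9 3 6 8)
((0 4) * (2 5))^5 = ((0 4)(2 5))^5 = (0 4)(2 5)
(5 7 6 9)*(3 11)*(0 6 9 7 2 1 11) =(0 6 7 9 5 2 1 11 3) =[6, 11, 1, 0, 4, 2, 7, 9, 8, 5, 10, 3]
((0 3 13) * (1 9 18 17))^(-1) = ((0 3 13)(1 9 18 17))^(-1) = (0 13 3)(1 17 18 9)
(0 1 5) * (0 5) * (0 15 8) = (0 1 15 8) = [1, 15, 2, 3, 4, 5, 6, 7, 0, 9, 10, 11, 12, 13, 14, 8]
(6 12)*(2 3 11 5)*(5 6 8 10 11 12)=(2 3 12 8 10 11 6 5)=[0, 1, 3, 12, 4, 2, 5, 7, 10, 9, 11, 6, 8]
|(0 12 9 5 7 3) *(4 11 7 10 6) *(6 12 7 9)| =|(0 7 3)(4 11 9 5 10 12 6)| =21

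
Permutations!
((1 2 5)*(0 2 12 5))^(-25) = ((0 2)(1 12 5))^(-25) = (0 2)(1 5 12)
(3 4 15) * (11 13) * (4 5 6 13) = (3 5 6 13 11 4 15) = [0, 1, 2, 5, 15, 6, 13, 7, 8, 9, 10, 4, 12, 11, 14, 3]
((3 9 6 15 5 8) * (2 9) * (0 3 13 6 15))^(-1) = ((0 3 2 9 15 5 8 13 6))^(-1) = (0 6 13 8 5 15 9 2 3)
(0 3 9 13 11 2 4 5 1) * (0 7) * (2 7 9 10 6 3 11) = (0 11 7)(1 9 13 2 4 5)(3 10 6) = [11, 9, 4, 10, 5, 1, 3, 0, 8, 13, 6, 7, 12, 2]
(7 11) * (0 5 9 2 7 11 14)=[5, 1, 7, 3, 4, 9, 6, 14, 8, 2, 10, 11, 12, 13, 0]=(0 5 9 2 7 14)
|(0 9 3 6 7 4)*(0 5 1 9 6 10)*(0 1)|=20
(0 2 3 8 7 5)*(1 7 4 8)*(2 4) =(0 4 8 2 3 1 7 5) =[4, 7, 3, 1, 8, 0, 6, 5, 2]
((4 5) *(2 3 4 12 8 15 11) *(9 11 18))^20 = (18)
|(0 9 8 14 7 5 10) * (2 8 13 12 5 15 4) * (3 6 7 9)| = |(0 3 6 7 15 4 2 8 14 9 13 12 5 10)| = 14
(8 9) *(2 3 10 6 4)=(2 3 10 6 4)(8 9)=[0, 1, 3, 10, 2, 5, 4, 7, 9, 8, 6]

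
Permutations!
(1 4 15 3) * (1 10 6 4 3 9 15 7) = (1 3 10 6 4 7)(9 15) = [0, 3, 2, 10, 7, 5, 4, 1, 8, 15, 6, 11, 12, 13, 14, 9]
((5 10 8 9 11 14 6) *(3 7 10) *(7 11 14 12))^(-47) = ((3 11 12 7 10 8 9 14 6 5))^(-47) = (3 7 9 5 12 8 6 11 10 14)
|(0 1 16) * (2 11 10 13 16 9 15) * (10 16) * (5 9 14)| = 18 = |(0 1 14 5 9 15 2 11 16)(10 13)|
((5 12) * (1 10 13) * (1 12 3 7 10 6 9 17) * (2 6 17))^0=((1 17)(2 6 9)(3 7 10 13 12 5))^0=(17)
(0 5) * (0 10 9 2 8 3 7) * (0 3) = (0 5 10 9 2 8)(3 7) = [5, 1, 8, 7, 4, 10, 6, 3, 0, 2, 9]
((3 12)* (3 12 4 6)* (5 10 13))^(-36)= (13)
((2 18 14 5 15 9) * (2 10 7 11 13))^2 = (2 14 15 10 11)(5 9 7 13 18) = ((2 18 14 5 15 9 10 7 11 13))^2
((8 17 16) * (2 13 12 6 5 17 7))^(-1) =((2 13 12 6 5 17 16 8 7))^(-1) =(2 7 8 16 17 5 6 12 13)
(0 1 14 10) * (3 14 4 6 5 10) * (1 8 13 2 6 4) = (0 8 13 2 6 5 10)(3 14) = [8, 1, 6, 14, 4, 10, 5, 7, 13, 9, 0, 11, 12, 2, 3]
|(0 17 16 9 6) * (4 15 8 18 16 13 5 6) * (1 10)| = 30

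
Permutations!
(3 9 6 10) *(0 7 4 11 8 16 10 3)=(0 7 4 11 8 16 10)(3 9 6)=[7, 1, 2, 9, 11, 5, 3, 4, 16, 6, 0, 8, 12, 13, 14, 15, 10]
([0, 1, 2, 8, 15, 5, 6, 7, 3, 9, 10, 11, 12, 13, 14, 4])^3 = [0, 1, 2, 8, 15, 5, 6, 7, 3, 9, 10, 11, 12, 13, 14, 4]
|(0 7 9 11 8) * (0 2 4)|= |(0 7 9 11 8 2 4)|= 7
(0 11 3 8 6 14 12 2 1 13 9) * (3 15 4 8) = (0 11 15 4 8 6 14 12 2 1 13 9) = [11, 13, 1, 3, 8, 5, 14, 7, 6, 0, 10, 15, 2, 9, 12, 4]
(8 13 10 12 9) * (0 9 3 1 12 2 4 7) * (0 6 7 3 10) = [9, 12, 4, 1, 3, 5, 7, 6, 13, 8, 2, 11, 10, 0] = (0 9 8 13)(1 12 10 2 4 3)(6 7)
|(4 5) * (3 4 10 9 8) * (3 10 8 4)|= 5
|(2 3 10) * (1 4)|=6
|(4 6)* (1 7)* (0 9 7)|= 4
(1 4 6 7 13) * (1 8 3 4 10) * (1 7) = (1 10 7 13 8 3 4 6) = [0, 10, 2, 4, 6, 5, 1, 13, 3, 9, 7, 11, 12, 8]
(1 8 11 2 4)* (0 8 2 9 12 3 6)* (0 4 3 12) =(12)(0 8 11 9)(1 2 3 6 4) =[8, 2, 3, 6, 1, 5, 4, 7, 11, 0, 10, 9, 12]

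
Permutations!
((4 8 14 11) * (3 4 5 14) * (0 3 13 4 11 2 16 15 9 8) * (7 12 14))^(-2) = (0 13 9 16 14 7 11)(2 12 5 3 4 8 15)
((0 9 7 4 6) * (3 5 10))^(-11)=((0 9 7 4 6)(3 5 10))^(-11)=(0 6 4 7 9)(3 5 10)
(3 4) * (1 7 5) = [0, 7, 2, 4, 3, 1, 6, 5] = (1 7 5)(3 4)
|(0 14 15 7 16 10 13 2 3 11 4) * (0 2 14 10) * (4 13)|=11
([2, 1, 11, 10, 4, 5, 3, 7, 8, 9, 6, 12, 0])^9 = (0 2 11 12)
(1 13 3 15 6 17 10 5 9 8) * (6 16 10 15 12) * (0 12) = (0 12 6 17 15 16 10 5 9 8 1 13 3) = [12, 13, 2, 0, 4, 9, 17, 7, 1, 8, 5, 11, 6, 3, 14, 16, 10, 15]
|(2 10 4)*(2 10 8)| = 2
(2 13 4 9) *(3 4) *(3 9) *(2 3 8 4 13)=(3 13 9)(4 8)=[0, 1, 2, 13, 8, 5, 6, 7, 4, 3, 10, 11, 12, 9]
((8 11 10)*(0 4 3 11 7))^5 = (0 8 11 4 7 10 3)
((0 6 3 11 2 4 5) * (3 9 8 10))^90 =(11) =((0 6 9 8 10 3 11 2 4 5))^90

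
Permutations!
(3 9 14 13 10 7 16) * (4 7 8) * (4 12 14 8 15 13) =[0, 1, 2, 9, 7, 5, 6, 16, 12, 8, 15, 11, 14, 10, 4, 13, 3] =(3 9 8 12 14 4 7 16)(10 15 13)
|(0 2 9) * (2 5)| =4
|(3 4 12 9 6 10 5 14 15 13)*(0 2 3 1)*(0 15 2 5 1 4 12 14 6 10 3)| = |(0 5 6 3 12 9 10 1 15 13 4 14 2)| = 13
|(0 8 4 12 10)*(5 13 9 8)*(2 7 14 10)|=|(0 5 13 9 8 4 12 2 7 14 10)|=11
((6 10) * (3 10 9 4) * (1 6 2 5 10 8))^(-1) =((1 6 9 4 3 8)(2 5 10))^(-1) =(1 8 3 4 9 6)(2 10 5)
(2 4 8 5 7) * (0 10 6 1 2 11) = [10, 2, 4, 3, 8, 7, 1, 11, 5, 9, 6, 0] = (0 10 6 1 2 4 8 5 7 11)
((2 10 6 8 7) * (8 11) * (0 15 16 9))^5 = (0 15 16 9)(2 7 8 11 6 10)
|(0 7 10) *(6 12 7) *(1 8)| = |(0 6 12 7 10)(1 8)| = 10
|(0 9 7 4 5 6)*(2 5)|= 7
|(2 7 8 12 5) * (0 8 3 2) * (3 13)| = 4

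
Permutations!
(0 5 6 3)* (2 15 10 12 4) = [5, 1, 15, 0, 2, 6, 3, 7, 8, 9, 12, 11, 4, 13, 14, 10] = (0 5 6 3)(2 15 10 12 4)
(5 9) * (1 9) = (1 9 5) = [0, 9, 2, 3, 4, 1, 6, 7, 8, 5]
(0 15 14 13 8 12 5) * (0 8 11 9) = (0 15 14 13 11 9)(5 8 12) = [15, 1, 2, 3, 4, 8, 6, 7, 12, 0, 10, 9, 5, 11, 13, 14]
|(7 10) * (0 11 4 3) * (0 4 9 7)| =|(0 11 9 7 10)(3 4)| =10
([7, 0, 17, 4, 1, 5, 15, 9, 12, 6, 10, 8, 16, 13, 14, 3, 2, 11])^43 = [6, 9, 17, 0, 7, 5, 4, 15, 12, 3, 10, 8, 16, 13, 14, 1, 2, 11]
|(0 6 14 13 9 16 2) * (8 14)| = 8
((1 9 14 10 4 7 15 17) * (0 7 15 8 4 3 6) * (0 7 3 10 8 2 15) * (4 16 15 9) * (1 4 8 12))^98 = (17)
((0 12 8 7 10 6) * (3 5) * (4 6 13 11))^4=((0 12 8 7 10 13 11 4 6)(3 5))^4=(0 10 6 7 4 8 11 12 13)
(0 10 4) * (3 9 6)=(0 10 4)(3 9 6)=[10, 1, 2, 9, 0, 5, 3, 7, 8, 6, 4]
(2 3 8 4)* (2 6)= (2 3 8 4 6)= [0, 1, 3, 8, 6, 5, 2, 7, 4]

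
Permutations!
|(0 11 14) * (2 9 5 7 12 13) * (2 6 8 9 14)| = 28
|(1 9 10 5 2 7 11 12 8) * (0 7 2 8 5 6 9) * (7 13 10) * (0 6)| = 24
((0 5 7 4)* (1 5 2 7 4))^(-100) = (0 7 5)(1 4 2)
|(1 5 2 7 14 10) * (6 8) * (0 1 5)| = |(0 1)(2 7 14 10 5)(6 8)| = 10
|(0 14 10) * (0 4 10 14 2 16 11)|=|(0 2 16 11)(4 10)|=4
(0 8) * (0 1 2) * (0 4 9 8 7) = [7, 2, 4, 3, 9, 5, 6, 0, 1, 8] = (0 7)(1 2 4 9 8)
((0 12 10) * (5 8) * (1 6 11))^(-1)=(0 10 12)(1 11 6)(5 8)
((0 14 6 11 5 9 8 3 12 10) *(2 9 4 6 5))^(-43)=(0 11 12 4 8 14 2 10 6 3 5 9)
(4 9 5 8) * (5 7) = (4 9 7 5 8) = [0, 1, 2, 3, 9, 8, 6, 5, 4, 7]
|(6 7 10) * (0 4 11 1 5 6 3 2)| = |(0 4 11 1 5 6 7 10 3 2)| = 10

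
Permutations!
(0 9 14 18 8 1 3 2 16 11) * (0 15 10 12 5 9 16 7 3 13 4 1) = [16, 13, 7, 2, 1, 9, 6, 3, 0, 14, 12, 15, 5, 4, 18, 10, 11, 17, 8] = (0 16 11 15 10 12 5 9 14 18 8)(1 13 4)(2 7 3)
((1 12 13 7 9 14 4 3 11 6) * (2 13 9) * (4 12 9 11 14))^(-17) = ((1 9 4 3 14 12 11 6)(2 13 7))^(-17) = (1 6 11 12 14 3 4 9)(2 13 7)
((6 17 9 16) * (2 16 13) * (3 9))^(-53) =((2 16 6 17 3 9 13))^(-53) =(2 17 13 6 9 16 3)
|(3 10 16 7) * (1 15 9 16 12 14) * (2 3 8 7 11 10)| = 8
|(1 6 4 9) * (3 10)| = |(1 6 4 9)(3 10)| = 4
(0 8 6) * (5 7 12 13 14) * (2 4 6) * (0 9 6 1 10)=(0 8 2 4 1 10)(5 7 12 13 14)(6 9)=[8, 10, 4, 3, 1, 7, 9, 12, 2, 6, 0, 11, 13, 14, 5]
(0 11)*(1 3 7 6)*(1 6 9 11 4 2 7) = (0 4 2 7 9 11)(1 3) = [4, 3, 7, 1, 2, 5, 6, 9, 8, 11, 10, 0]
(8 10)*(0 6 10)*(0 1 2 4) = (0 6 10 8 1 2 4) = [6, 2, 4, 3, 0, 5, 10, 7, 1, 9, 8]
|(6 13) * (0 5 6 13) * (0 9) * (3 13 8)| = |(0 5 6 9)(3 13 8)| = 12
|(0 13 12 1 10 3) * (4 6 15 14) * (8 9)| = 12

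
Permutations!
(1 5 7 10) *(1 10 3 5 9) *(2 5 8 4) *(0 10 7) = (0 10 7 3 8 4 2 5)(1 9) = [10, 9, 5, 8, 2, 0, 6, 3, 4, 1, 7]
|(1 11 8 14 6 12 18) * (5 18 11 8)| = |(1 8 14 6 12 11 5 18)| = 8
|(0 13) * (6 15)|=2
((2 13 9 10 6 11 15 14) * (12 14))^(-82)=(2 14 12 15 11 6 10 9 13)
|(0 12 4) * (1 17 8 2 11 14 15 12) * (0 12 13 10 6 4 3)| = 14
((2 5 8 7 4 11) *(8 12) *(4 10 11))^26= (2 10 8 5 11 7 12)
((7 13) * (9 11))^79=(7 13)(9 11)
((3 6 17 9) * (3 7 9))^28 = (3 6 17)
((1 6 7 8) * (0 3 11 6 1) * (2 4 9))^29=(0 8 7 6 11 3)(2 9 4)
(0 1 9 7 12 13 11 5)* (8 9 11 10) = (0 1 11 5)(7 12 13 10 8 9) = [1, 11, 2, 3, 4, 0, 6, 12, 9, 7, 8, 5, 13, 10]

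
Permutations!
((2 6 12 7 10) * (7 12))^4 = (12)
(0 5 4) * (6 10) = (0 5 4)(6 10) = [5, 1, 2, 3, 0, 4, 10, 7, 8, 9, 6]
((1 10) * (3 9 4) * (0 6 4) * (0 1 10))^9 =((10)(0 6 4 3 9 1))^9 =(10)(0 3)(1 4)(6 9)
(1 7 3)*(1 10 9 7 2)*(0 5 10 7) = (0 5 10 9)(1 2)(3 7) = [5, 2, 1, 7, 4, 10, 6, 3, 8, 0, 9]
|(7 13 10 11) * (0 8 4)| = 12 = |(0 8 4)(7 13 10 11)|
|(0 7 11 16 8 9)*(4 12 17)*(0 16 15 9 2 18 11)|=42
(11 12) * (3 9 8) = (3 9 8)(11 12) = [0, 1, 2, 9, 4, 5, 6, 7, 3, 8, 10, 12, 11]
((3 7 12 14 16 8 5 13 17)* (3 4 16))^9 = (3 7 12 14)(4 5)(8 17)(13 16)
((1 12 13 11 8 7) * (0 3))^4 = (1 8 13)(7 11 12)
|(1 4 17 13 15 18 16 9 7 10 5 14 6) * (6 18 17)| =21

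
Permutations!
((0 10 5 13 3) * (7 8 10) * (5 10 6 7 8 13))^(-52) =(0 6 13)(3 8 7) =((0 8 6 7 13 3))^(-52)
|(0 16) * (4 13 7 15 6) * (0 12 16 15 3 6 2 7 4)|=|(0 15 2 7 3 6)(4 13)(12 16)|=6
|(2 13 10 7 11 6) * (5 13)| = 7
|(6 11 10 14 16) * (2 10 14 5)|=12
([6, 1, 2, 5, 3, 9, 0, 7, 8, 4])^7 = [6, 1, 2, 4, 9, 3, 0, 7, 8, 5]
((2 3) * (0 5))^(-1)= ((0 5)(2 3))^(-1)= (0 5)(2 3)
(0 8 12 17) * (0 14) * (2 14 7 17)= (0 8 12 2 14)(7 17)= [8, 1, 14, 3, 4, 5, 6, 17, 12, 9, 10, 11, 2, 13, 0, 15, 16, 7]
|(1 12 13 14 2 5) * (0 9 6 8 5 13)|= 21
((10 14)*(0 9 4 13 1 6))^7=(0 9 4 13 1 6)(10 14)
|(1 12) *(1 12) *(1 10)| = 2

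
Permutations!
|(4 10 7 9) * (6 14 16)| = |(4 10 7 9)(6 14 16)| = 12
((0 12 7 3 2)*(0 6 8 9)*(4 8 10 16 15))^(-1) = ((0 12 7 3 2 6 10 16 15 4 8 9))^(-1) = (0 9 8 4 15 16 10 6 2 3 7 12)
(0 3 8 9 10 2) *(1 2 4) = (0 3 8 9 10 4 1 2) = [3, 2, 0, 8, 1, 5, 6, 7, 9, 10, 4]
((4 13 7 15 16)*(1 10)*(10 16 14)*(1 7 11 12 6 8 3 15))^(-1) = (1 7 10 14 15 3 8 6 12 11 13 4 16)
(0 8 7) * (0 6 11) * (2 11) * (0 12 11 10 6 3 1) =(0 8 7 3 1)(2 10 6)(11 12) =[8, 0, 10, 1, 4, 5, 2, 3, 7, 9, 6, 12, 11]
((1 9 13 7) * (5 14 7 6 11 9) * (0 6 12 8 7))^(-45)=((0 6 11 9 13 12 8 7 1 5 14))^(-45)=(0 14 5 1 7 8 12 13 9 11 6)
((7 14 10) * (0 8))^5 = (0 8)(7 10 14)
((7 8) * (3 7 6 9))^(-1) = (3 9 6 8 7)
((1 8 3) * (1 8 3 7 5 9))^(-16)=(1 8 5)(3 7 9)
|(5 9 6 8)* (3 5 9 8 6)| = 4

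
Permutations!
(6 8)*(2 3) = (2 3)(6 8) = [0, 1, 3, 2, 4, 5, 8, 7, 6]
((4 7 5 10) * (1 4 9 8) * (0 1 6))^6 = ((0 1 4 7 5 10 9 8 6))^6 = (0 9 7)(1 8 5)(4 6 10)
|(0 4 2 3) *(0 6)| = |(0 4 2 3 6)| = 5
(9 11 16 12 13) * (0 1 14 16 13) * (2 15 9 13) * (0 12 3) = (0 1 14 16 3)(2 15 9 11) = [1, 14, 15, 0, 4, 5, 6, 7, 8, 11, 10, 2, 12, 13, 16, 9, 3]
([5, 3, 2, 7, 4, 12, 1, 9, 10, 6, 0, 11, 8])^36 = (0 5 12 8 10)(1 3 7 9 6)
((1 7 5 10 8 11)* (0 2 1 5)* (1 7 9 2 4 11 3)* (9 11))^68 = ((0 4 9 2 7)(1 11 5 10 8 3))^68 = (0 2 4 7 9)(1 5 8)(3 11 10)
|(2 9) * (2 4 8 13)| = 5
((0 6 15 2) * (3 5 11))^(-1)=((0 6 15 2)(3 5 11))^(-1)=(0 2 15 6)(3 11 5)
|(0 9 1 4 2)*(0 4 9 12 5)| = 6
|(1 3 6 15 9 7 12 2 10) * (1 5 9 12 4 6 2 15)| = |(1 3 2 10 5 9 7 4 6)(12 15)| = 18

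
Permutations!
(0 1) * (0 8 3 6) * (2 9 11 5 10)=(0 1 8 3 6)(2 9 11 5 10)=[1, 8, 9, 6, 4, 10, 0, 7, 3, 11, 2, 5]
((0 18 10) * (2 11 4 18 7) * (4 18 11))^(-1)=((0 7 2 4 11 18 10))^(-1)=(0 10 18 11 4 2 7)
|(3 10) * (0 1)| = |(0 1)(3 10)| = 2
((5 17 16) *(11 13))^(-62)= (5 17 16)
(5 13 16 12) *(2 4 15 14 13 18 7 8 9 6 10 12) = (2 4 15 14 13 16)(5 18 7 8 9 6 10 12) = [0, 1, 4, 3, 15, 18, 10, 8, 9, 6, 12, 11, 5, 16, 13, 14, 2, 17, 7]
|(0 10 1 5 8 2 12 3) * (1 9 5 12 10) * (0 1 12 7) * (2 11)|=|(0 12 3 1 7)(2 10 9 5 8 11)|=30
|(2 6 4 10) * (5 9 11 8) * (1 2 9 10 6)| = |(1 2)(4 6)(5 10 9 11 8)| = 10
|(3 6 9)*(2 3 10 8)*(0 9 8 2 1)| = 8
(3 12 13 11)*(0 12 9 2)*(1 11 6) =[12, 11, 0, 9, 4, 5, 1, 7, 8, 2, 10, 3, 13, 6] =(0 12 13 6 1 11 3 9 2)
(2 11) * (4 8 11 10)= (2 10 4 8 11)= [0, 1, 10, 3, 8, 5, 6, 7, 11, 9, 4, 2]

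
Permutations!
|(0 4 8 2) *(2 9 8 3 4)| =2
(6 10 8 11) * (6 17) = (6 10 8 11 17) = [0, 1, 2, 3, 4, 5, 10, 7, 11, 9, 8, 17, 12, 13, 14, 15, 16, 6]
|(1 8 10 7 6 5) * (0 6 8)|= 12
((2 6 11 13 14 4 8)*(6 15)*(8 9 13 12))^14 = ((2 15 6 11 12 8)(4 9 13 14))^14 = (2 6 12)(4 13)(8 15 11)(9 14)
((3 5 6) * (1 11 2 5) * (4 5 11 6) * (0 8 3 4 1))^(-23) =((0 8 3)(1 6 4 5)(2 11))^(-23) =(0 8 3)(1 6 4 5)(2 11)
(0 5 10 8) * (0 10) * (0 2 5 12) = (0 12)(2 5)(8 10) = [12, 1, 5, 3, 4, 2, 6, 7, 10, 9, 8, 11, 0]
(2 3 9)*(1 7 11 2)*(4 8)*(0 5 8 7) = (0 5 8 4 7 11 2 3 9 1) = [5, 0, 3, 9, 7, 8, 6, 11, 4, 1, 10, 2]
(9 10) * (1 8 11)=(1 8 11)(9 10)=[0, 8, 2, 3, 4, 5, 6, 7, 11, 10, 9, 1]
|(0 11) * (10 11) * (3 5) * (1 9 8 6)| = 12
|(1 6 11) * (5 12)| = 6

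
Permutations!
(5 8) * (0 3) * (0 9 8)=(0 3 9 8 5)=[3, 1, 2, 9, 4, 0, 6, 7, 5, 8]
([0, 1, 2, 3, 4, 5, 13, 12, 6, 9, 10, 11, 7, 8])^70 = (6 13 8)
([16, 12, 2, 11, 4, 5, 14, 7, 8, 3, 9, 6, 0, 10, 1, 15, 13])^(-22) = (16)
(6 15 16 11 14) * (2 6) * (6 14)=(2 14)(6 15 16 11)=[0, 1, 14, 3, 4, 5, 15, 7, 8, 9, 10, 6, 12, 13, 2, 16, 11]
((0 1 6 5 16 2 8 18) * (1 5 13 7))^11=((0 5 16 2 8 18)(1 6 13 7))^11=(0 18 8 2 16 5)(1 7 13 6)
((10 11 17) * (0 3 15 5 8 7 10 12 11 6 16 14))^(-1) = (0 14 16 6 10 7 8 5 15 3)(11 12 17)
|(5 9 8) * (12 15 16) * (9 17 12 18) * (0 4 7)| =24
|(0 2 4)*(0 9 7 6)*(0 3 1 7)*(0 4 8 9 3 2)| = 8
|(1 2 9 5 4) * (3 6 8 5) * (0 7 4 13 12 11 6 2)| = |(0 7 4 1)(2 9 3)(5 13 12 11 6 8)| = 12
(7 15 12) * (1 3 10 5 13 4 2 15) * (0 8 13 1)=(0 8 13 4 2 15 12 7)(1 3 10 5)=[8, 3, 15, 10, 2, 1, 6, 0, 13, 9, 5, 11, 7, 4, 14, 12]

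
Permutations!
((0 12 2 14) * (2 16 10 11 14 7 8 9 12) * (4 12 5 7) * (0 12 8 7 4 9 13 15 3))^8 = (0 3 15 13 8 4 5 9 2)(10 12 11 16 14)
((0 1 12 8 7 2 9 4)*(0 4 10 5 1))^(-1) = (1 5 10 9 2 7 8 12)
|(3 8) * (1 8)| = |(1 8 3)| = 3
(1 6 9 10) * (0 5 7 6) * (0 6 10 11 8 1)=(0 5 7 10)(1 6 9 11 8)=[5, 6, 2, 3, 4, 7, 9, 10, 1, 11, 0, 8]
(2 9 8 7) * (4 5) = (2 9 8 7)(4 5) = [0, 1, 9, 3, 5, 4, 6, 2, 7, 8]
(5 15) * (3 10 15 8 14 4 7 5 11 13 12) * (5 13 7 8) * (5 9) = (3 10 15 11 7 13 12)(4 8 14)(5 9) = [0, 1, 2, 10, 8, 9, 6, 13, 14, 5, 15, 7, 3, 12, 4, 11]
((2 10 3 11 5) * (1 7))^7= (1 7)(2 3 5 10 11)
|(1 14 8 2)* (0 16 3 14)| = 7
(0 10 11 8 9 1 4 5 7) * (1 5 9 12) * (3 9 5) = (0 10 11 8 12 1 4 5 7)(3 9) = [10, 4, 2, 9, 5, 7, 6, 0, 12, 3, 11, 8, 1]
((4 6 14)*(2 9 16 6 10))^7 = (16)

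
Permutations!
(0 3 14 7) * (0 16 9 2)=(0 3 14 7 16 9 2)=[3, 1, 0, 14, 4, 5, 6, 16, 8, 2, 10, 11, 12, 13, 7, 15, 9]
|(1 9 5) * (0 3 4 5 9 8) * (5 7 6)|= 8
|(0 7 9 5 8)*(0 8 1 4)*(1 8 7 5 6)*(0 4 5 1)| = 7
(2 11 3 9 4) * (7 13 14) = (2 11 3 9 4)(7 13 14) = [0, 1, 11, 9, 2, 5, 6, 13, 8, 4, 10, 3, 12, 14, 7]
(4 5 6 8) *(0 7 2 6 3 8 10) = (0 7 2 6 10)(3 8 4 5) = [7, 1, 6, 8, 5, 3, 10, 2, 4, 9, 0]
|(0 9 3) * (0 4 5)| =5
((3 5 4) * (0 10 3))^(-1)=(0 4 5 3 10)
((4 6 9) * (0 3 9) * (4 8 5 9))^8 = ((0 3 4 6)(5 9 8))^8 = (5 8 9)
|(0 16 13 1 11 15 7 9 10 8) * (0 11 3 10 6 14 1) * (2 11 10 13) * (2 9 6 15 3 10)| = |(0 16 9 15 7 6 14 1 10 8 2 11 3 13)| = 14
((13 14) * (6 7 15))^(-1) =(6 15 7)(13 14)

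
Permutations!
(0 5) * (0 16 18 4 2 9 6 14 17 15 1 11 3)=(0 5 16 18 4 2 9 6 14 17 15 1 11 3)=[5, 11, 9, 0, 2, 16, 14, 7, 8, 6, 10, 3, 12, 13, 17, 1, 18, 15, 4]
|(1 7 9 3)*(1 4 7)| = |(3 4 7 9)| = 4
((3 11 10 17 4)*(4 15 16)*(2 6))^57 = (2 6)(3 11 10 17 15 16 4)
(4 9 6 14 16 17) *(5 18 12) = (4 9 6 14 16 17)(5 18 12) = [0, 1, 2, 3, 9, 18, 14, 7, 8, 6, 10, 11, 5, 13, 16, 15, 17, 4, 12]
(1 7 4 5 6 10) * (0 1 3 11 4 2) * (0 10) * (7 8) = [1, 8, 10, 11, 5, 6, 0, 2, 7, 9, 3, 4] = (0 1 8 7 2 10 3 11 4 5 6)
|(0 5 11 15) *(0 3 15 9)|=4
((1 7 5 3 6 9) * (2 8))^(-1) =((1 7 5 3 6 9)(2 8))^(-1) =(1 9 6 3 5 7)(2 8)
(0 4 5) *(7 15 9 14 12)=(0 4 5)(7 15 9 14 12)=[4, 1, 2, 3, 5, 0, 6, 15, 8, 14, 10, 11, 7, 13, 12, 9]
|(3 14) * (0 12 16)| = 6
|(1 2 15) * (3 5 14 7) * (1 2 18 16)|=|(1 18 16)(2 15)(3 5 14 7)|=12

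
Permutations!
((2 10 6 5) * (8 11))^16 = ((2 10 6 5)(8 11))^16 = (11)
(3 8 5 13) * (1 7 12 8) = (1 7 12 8 5 13 3) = [0, 7, 2, 1, 4, 13, 6, 12, 5, 9, 10, 11, 8, 3]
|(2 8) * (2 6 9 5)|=|(2 8 6 9 5)|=5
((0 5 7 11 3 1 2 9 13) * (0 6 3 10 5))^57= ((1 2 9 13 6 3)(5 7 11 10))^57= (1 13)(2 6)(3 9)(5 7 11 10)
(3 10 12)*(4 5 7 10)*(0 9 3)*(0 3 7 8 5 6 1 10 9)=[0, 10, 2, 4, 6, 8, 1, 9, 5, 7, 12, 11, 3]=(1 10 12 3 4 6)(5 8)(7 9)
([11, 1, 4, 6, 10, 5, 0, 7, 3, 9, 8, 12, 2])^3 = [2, 1, 8, 11, 3, 5, 12, 7, 0, 9, 6, 4, 10]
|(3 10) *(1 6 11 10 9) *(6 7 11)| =6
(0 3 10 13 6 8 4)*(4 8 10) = (0 3 4)(6 10 13) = [3, 1, 2, 4, 0, 5, 10, 7, 8, 9, 13, 11, 12, 6]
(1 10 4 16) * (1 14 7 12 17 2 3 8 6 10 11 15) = (1 11 15)(2 3 8 6 10 4 16 14 7 12 17) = [0, 11, 3, 8, 16, 5, 10, 12, 6, 9, 4, 15, 17, 13, 7, 1, 14, 2]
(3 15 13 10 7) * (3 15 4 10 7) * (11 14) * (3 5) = [0, 1, 2, 4, 10, 3, 6, 15, 8, 9, 5, 14, 12, 7, 11, 13] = (3 4 10 5)(7 15 13)(11 14)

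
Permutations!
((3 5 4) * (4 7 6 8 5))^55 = (3 4)(5 8 6 7)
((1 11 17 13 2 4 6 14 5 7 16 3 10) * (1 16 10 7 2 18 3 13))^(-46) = (1 17 11)(2 5 14 6 4)(3 10 13)(7 16 18)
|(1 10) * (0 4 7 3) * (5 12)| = 4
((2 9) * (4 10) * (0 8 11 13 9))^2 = ((0 8 11 13 9 2)(4 10))^2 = (0 11 9)(2 8 13)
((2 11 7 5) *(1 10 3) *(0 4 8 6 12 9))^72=((0 4 8 6 12 9)(1 10 3)(2 11 7 5))^72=(12)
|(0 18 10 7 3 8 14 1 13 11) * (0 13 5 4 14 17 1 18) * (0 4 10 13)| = 42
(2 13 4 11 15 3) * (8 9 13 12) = (2 12 8 9 13 4 11 15 3) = [0, 1, 12, 2, 11, 5, 6, 7, 9, 13, 10, 15, 8, 4, 14, 3]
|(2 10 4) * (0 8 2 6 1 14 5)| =9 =|(0 8 2 10 4 6 1 14 5)|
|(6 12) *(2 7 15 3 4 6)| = 7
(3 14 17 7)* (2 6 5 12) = (2 6 5 12)(3 14 17 7) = [0, 1, 6, 14, 4, 12, 5, 3, 8, 9, 10, 11, 2, 13, 17, 15, 16, 7]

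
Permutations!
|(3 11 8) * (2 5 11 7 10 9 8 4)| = 20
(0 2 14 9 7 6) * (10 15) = (0 2 14 9 7 6)(10 15) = [2, 1, 14, 3, 4, 5, 0, 6, 8, 7, 15, 11, 12, 13, 9, 10]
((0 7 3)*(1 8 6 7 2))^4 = (0 6 2 7 1 3 8)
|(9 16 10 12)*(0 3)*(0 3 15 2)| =12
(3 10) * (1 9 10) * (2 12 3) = [0, 9, 12, 1, 4, 5, 6, 7, 8, 10, 2, 11, 3] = (1 9 10 2 12 3)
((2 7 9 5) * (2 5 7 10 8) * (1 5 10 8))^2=(1 10 5)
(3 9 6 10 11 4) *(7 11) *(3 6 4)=[0, 1, 2, 9, 6, 5, 10, 11, 8, 4, 7, 3]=(3 9 4 6 10 7 11)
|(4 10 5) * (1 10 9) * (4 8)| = 6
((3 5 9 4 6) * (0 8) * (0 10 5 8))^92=((3 8 10 5 9 4 6))^92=(3 8 10 5 9 4 6)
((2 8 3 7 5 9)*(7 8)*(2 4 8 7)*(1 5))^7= ((1 5 9 4 8 3 7))^7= (9)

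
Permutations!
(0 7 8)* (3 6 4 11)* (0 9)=[7, 1, 2, 6, 11, 5, 4, 8, 9, 0, 10, 3]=(0 7 8 9)(3 6 4 11)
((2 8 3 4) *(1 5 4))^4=(1 8 4)(2 5 3)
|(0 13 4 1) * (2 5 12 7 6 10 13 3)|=|(0 3 2 5 12 7 6 10 13 4 1)|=11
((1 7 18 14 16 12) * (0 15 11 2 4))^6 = (18)(0 15 11 2 4)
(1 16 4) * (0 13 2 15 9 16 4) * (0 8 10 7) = (0 13 2 15 9 16 8 10 7)(1 4) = [13, 4, 15, 3, 1, 5, 6, 0, 10, 16, 7, 11, 12, 2, 14, 9, 8]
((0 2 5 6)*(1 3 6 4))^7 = ((0 2 5 4 1 3 6))^7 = (6)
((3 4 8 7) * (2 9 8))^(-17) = (2 9 8 7 3 4)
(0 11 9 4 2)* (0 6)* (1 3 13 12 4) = (0 11 9 1 3 13 12 4 2 6) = [11, 3, 6, 13, 2, 5, 0, 7, 8, 1, 10, 9, 4, 12]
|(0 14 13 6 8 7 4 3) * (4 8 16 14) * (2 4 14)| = |(0 14 13 6 16 2 4 3)(7 8)| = 8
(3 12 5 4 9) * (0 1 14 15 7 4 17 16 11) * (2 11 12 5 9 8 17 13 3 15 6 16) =[1, 14, 11, 5, 8, 13, 16, 4, 17, 15, 10, 0, 9, 3, 6, 7, 12, 2] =(0 1 14 6 16 12 9 15 7 4 8 17 2 11)(3 5 13)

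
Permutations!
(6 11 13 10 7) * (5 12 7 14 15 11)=[0, 1, 2, 3, 4, 12, 5, 6, 8, 9, 14, 13, 7, 10, 15, 11]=(5 12 7 6)(10 14 15 11 13)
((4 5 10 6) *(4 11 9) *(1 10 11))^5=(1 6 10)(4 5 11 9)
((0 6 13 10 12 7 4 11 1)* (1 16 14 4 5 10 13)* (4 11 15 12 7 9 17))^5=((0 6 1)(4 15 12 9 17)(5 10 7)(11 16 14))^5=(17)(0 1 6)(5 7 10)(11 14 16)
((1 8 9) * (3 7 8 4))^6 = (9) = ((1 4 3 7 8 9))^6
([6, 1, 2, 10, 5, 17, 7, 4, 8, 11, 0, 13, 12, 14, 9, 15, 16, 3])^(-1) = [10, 1, 2, 17, 7, 4, 0, 6, 8, 14, 3, 9, 12, 11, 13, 15, 16, 5]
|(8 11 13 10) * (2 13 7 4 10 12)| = 15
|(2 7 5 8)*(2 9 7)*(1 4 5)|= 6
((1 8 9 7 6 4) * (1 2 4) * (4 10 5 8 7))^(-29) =(1 7 6)(2 10 5 8 9 4)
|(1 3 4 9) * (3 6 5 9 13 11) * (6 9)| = |(1 9)(3 4 13 11)(5 6)| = 4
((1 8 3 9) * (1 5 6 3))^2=(3 5)(6 9)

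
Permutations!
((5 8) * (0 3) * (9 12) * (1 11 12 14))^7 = (0 3)(1 12 14 11 9)(5 8)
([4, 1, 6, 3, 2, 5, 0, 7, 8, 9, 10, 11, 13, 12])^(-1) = (0 6 2 4)(12 13)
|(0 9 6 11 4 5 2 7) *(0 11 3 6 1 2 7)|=4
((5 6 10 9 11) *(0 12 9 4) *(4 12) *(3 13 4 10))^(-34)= (0 6 12 13 11)(3 9 4 5 10)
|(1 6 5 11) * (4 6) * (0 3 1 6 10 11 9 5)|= |(0 3 1 4 10 11 6)(5 9)|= 14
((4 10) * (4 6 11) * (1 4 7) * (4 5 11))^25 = ((1 5 11 7)(4 10 6))^25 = (1 5 11 7)(4 10 6)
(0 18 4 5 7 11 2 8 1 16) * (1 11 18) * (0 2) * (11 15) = (0 1 16 2 8 15 11)(4 5 7 18) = [1, 16, 8, 3, 5, 7, 6, 18, 15, 9, 10, 0, 12, 13, 14, 11, 2, 17, 4]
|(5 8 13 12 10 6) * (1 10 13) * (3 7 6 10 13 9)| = |(1 13 12 9 3 7 6 5 8)| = 9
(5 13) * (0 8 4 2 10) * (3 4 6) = (0 8 6 3 4 2 10)(5 13) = [8, 1, 10, 4, 2, 13, 3, 7, 6, 9, 0, 11, 12, 5]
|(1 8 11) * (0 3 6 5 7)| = 15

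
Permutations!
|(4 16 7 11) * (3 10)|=4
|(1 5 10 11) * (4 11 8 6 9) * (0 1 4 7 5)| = |(0 1)(4 11)(5 10 8 6 9 7)| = 6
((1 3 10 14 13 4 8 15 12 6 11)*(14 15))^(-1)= (1 11 6 12 15 10 3)(4 13 14 8)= ((1 3 10 15 12 6 11)(4 8 14 13))^(-1)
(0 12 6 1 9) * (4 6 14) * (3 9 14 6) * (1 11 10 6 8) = (0 12 8 1 14 4 3 9)(6 11 10) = [12, 14, 2, 9, 3, 5, 11, 7, 1, 0, 6, 10, 8, 13, 4]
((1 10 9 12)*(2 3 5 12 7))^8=((1 10 9 7 2 3 5 12))^8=(12)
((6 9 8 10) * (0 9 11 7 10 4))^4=(11)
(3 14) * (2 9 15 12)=(2 9 15 12)(3 14)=[0, 1, 9, 14, 4, 5, 6, 7, 8, 15, 10, 11, 2, 13, 3, 12]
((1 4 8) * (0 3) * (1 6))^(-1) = (0 3)(1 6 8 4)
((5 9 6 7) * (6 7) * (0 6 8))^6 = ((0 6 8)(5 9 7))^6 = (9)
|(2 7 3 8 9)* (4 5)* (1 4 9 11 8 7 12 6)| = 14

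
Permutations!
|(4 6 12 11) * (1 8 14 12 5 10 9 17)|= 11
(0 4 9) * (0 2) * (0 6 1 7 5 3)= (0 4 9 2 6 1 7 5 3)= [4, 7, 6, 0, 9, 3, 1, 5, 8, 2]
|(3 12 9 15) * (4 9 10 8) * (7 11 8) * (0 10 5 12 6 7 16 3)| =22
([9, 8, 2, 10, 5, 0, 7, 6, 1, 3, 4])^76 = [4, 1, 2, 0, 3, 10, 6, 7, 8, 5, 9]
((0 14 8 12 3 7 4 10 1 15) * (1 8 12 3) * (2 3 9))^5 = ((0 14 12 1 15)(2 3 7 4 10 8 9))^5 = (15)(2 8 4 3 9 10 7)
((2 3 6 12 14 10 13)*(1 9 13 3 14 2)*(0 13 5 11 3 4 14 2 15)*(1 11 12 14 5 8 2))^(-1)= ((0 13 11 3 6 14 10 4 5 12 15)(1 9 8 2))^(-1)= (0 15 12 5 4 10 14 6 3 11 13)(1 2 8 9)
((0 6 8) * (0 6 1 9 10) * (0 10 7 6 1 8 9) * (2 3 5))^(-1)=(10)(0 1 8)(2 5 3)(6 7 9)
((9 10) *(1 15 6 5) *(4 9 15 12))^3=(1 9 6 12 10 5 4 15)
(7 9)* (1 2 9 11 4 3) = (1 2 9 7 11 4 3) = [0, 2, 9, 1, 3, 5, 6, 11, 8, 7, 10, 4]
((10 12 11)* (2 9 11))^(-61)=(2 12 10 11 9)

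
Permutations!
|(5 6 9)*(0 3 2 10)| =12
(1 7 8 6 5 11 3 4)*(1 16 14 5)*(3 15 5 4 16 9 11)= [0, 7, 2, 16, 9, 3, 1, 8, 6, 11, 10, 15, 12, 13, 4, 5, 14]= (1 7 8 6)(3 16 14 4 9 11 15 5)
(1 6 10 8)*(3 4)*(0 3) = (0 3 4)(1 6 10 8) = [3, 6, 2, 4, 0, 5, 10, 7, 1, 9, 8]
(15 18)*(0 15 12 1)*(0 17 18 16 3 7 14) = (0 15 16 3 7 14)(1 17 18 12) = [15, 17, 2, 7, 4, 5, 6, 14, 8, 9, 10, 11, 1, 13, 0, 16, 3, 18, 12]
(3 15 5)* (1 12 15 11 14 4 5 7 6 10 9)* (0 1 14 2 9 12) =[1, 0, 9, 11, 5, 3, 10, 6, 8, 14, 12, 2, 15, 13, 4, 7] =(0 1)(2 9 14 4 5 3 11)(6 10 12 15 7)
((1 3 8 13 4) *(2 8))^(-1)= (1 4 13 8 2 3)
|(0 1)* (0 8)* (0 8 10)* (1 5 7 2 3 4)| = |(0 5 7 2 3 4 1 10)| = 8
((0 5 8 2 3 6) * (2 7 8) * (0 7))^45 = (0 3 8 2 7 5 6) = ((0 5 2 3 6 7 8))^45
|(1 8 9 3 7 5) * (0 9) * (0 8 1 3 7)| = 5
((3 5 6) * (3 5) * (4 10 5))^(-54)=(4 5)(6 10)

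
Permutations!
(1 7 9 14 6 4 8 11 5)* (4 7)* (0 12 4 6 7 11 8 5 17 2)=(0 12 4 5 1 6 11 17 2)(7 9 14)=[12, 6, 0, 3, 5, 1, 11, 9, 8, 14, 10, 17, 4, 13, 7, 15, 16, 2]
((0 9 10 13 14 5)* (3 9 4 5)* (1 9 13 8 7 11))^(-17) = (0 4 5)(1 9 10 8 7 11)(3 13 14)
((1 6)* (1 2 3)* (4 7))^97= ((1 6 2 3)(4 7))^97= (1 6 2 3)(4 7)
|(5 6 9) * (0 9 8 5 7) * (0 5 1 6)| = 12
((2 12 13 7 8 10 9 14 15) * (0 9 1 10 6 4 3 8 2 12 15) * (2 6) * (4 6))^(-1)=((0 9 14)(1 10)(2 15 12 13 7 4 3 8))^(-1)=(0 14 9)(1 10)(2 8 3 4 7 13 12 15)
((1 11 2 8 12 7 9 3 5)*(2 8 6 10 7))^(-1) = (1 5 3 9 7 10 6 2 12 8 11)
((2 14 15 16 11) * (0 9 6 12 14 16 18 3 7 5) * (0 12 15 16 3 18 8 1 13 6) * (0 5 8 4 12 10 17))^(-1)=(18)(0 17 10 5 9)(1 8 7 3 2 11 16 14 12 4 15 6 13)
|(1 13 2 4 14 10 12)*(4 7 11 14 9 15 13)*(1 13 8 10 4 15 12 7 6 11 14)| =13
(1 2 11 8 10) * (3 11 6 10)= (1 2 6 10)(3 11 8)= [0, 2, 6, 11, 4, 5, 10, 7, 3, 9, 1, 8]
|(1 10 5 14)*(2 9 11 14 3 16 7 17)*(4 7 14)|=|(1 10 5 3 16 14)(2 9 11 4 7 17)|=6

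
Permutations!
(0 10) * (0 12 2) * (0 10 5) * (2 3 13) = (0 5)(2 10 12 3 13) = [5, 1, 10, 13, 4, 0, 6, 7, 8, 9, 12, 11, 3, 2]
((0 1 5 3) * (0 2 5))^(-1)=(0 1)(2 3 5)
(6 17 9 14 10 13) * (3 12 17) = (3 12 17 9 14 10 13 6) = [0, 1, 2, 12, 4, 5, 3, 7, 8, 14, 13, 11, 17, 6, 10, 15, 16, 9]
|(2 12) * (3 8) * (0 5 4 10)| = |(0 5 4 10)(2 12)(3 8)| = 4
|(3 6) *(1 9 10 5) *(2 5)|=|(1 9 10 2 5)(3 6)|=10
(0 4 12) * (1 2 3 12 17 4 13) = [13, 2, 3, 12, 17, 5, 6, 7, 8, 9, 10, 11, 0, 1, 14, 15, 16, 4] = (0 13 1 2 3 12)(4 17)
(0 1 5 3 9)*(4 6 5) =(0 1 4 6 5 3 9) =[1, 4, 2, 9, 6, 3, 5, 7, 8, 0]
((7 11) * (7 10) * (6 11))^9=((6 11 10 7))^9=(6 11 10 7)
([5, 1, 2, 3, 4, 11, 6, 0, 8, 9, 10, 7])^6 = [11, 1, 2, 3, 4, 7, 6, 5, 8, 9, 10, 0]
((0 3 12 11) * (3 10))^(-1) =((0 10 3 12 11))^(-1) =(0 11 12 3 10)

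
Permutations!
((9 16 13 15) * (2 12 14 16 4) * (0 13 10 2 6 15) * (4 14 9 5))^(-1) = ((0 13)(2 12 9 14 16 10)(4 6 15 5))^(-1) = (0 13)(2 10 16 14 9 12)(4 5 15 6)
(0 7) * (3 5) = (0 7)(3 5) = [7, 1, 2, 5, 4, 3, 6, 0]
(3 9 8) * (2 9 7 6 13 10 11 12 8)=(2 9)(3 7 6 13 10 11 12 8)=[0, 1, 9, 7, 4, 5, 13, 6, 3, 2, 11, 12, 8, 10]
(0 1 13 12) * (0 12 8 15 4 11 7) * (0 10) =[1, 13, 2, 3, 11, 5, 6, 10, 15, 9, 0, 7, 12, 8, 14, 4] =(0 1 13 8 15 4 11 7 10)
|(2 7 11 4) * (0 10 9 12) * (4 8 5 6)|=28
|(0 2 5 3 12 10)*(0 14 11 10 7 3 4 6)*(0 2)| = 12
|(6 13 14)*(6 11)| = |(6 13 14 11)| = 4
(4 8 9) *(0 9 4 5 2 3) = (0 9 5 2 3)(4 8) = [9, 1, 3, 0, 8, 2, 6, 7, 4, 5]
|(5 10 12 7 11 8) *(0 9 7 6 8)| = 20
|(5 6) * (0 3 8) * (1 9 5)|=|(0 3 8)(1 9 5 6)|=12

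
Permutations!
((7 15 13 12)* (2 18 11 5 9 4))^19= ((2 18 11 5 9 4)(7 15 13 12))^19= (2 18 11 5 9 4)(7 12 13 15)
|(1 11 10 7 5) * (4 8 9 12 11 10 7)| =|(1 10 4 8 9 12 11 7 5)| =9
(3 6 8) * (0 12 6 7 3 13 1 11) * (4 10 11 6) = (0 12 4 10 11)(1 6 8 13)(3 7) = [12, 6, 2, 7, 10, 5, 8, 3, 13, 9, 11, 0, 4, 1]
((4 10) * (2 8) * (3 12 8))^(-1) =((2 3 12 8)(4 10))^(-1) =(2 8 12 3)(4 10)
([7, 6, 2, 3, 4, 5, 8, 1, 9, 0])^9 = [6, 9, 2, 3, 4, 5, 0, 8, 7, 1]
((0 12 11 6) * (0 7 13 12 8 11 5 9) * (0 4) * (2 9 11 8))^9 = ((0 2 9 4)(5 11 6 7 13 12))^9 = (0 2 9 4)(5 7)(6 12)(11 13)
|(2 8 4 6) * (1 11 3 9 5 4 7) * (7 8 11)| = 14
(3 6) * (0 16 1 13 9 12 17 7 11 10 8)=(0 16 1 13 9 12 17 7 11 10 8)(3 6)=[16, 13, 2, 6, 4, 5, 3, 11, 0, 12, 8, 10, 17, 9, 14, 15, 1, 7]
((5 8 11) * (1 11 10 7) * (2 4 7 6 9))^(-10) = (11)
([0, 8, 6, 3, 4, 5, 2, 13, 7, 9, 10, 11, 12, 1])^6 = (1 7)(8 13)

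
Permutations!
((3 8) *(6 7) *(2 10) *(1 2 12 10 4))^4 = ((1 2 4)(3 8)(6 7)(10 12))^4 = (12)(1 2 4)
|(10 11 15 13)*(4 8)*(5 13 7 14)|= 14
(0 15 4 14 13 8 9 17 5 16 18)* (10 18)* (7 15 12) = (0 12 7 15 4 14 13 8 9 17 5 16 10 18) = [12, 1, 2, 3, 14, 16, 6, 15, 9, 17, 18, 11, 7, 8, 13, 4, 10, 5, 0]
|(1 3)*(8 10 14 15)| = 4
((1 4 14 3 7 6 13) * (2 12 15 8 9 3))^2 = (1 14 12 8 3 6)(2 15 9 7 13 4) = ((1 4 14 2 12 15 8 9 3 7 6 13))^2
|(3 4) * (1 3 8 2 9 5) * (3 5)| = 10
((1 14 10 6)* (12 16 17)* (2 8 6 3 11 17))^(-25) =(1 2 17 10 6 16 11 14 8 12 3)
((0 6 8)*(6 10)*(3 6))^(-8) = (0 3 8 10 6)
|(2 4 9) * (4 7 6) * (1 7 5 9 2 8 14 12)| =10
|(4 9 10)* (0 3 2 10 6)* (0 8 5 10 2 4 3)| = |(3 4 9 6 8 5 10)| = 7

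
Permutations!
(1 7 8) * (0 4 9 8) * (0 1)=(0 4 9 8)(1 7)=[4, 7, 2, 3, 9, 5, 6, 1, 0, 8]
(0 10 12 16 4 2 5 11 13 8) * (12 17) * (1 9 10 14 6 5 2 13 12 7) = [14, 9, 2, 3, 13, 11, 5, 1, 0, 10, 17, 12, 16, 8, 6, 15, 4, 7] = (0 14 6 5 11 12 16 4 13 8)(1 9 10 17 7)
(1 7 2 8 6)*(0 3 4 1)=[3, 7, 8, 4, 1, 5, 0, 2, 6]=(0 3 4 1 7 2 8 6)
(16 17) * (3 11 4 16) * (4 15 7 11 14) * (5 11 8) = [0, 1, 2, 14, 16, 11, 6, 8, 5, 9, 10, 15, 12, 13, 4, 7, 17, 3] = (3 14 4 16 17)(5 11 15 7 8)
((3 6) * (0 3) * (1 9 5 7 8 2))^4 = (0 3 6)(1 8 5)(2 7 9)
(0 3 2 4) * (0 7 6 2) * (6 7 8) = [3, 1, 4, 0, 8, 5, 2, 7, 6] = (0 3)(2 4 8 6)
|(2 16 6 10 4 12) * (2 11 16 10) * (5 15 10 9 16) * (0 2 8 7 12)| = 13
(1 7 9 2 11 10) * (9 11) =(1 7 11 10)(2 9) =[0, 7, 9, 3, 4, 5, 6, 11, 8, 2, 1, 10]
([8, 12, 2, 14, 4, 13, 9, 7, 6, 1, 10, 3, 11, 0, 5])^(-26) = [3, 0, 2, 9, 4, 12, 5, 7, 14, 13, 10, 6, 8, 11, 1]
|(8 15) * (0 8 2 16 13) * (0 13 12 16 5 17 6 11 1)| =18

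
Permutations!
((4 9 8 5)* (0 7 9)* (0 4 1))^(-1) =((0 7 9 8 5 1))^(-1) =(0 1 5 8 9 7)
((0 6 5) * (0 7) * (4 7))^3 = (0 4 6 7 5)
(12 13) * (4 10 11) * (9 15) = (4 10 11)(9 15)(12 13) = [0, 1, 2, 3, 10, 5, 6, 7, 8, 15, 11, 4, 13, 12, 14, 9]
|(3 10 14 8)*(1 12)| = 4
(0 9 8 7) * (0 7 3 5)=[9, 1, 2, 5, 4, 0, 6, 7, 3, 8]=(0 9 8 3 5)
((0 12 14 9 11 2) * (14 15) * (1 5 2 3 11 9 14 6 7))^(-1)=(0 2 5 1 7 6 15 12)(3 11)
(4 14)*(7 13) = (4 14)(7 13) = [0, 1, 2, 3, 14, 5, 6, 13, 8, 9, 10, 11, 12, 7, 4]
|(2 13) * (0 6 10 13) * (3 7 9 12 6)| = |(0 3 7 9 12 6 10 13 2)| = 9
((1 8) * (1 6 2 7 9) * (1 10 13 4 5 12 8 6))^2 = (1 2 9 13 5 8 6 7 10 4 12)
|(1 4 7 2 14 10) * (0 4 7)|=10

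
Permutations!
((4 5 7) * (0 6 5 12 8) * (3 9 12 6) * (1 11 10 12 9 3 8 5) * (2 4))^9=(12)(0 8)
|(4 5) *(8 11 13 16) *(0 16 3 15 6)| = |(0 16 8 11 13 3 15 6)(4 5)| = 8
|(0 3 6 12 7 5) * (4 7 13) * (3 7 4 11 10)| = 6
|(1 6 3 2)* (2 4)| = 5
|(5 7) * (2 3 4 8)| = 4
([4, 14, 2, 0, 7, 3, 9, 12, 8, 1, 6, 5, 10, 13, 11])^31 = [1, 7, 2, 9, 14, 6, 0, 11, 8, 4, 3, 10, 5, 13, 12]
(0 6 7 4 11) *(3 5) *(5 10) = (0 6 7 4 11)(3 10 5) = [6, 1, 2, 10, 11, 3, 7, 4, 8, 9, 5, 0]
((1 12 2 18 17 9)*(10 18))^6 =(1 9 17 18 10 2 12)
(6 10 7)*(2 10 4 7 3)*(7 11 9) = [0, 1, 10, 2, 11, 5, 4, 6, 8, 7, 3, 9] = (2 10 3)(4 11 9 7 6)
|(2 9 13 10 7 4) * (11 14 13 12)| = 9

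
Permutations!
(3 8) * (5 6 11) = (3 8)(5 6 11) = [0, 1, 2, 8, 4, 6, 11, 7, 3, 9, 10, 5]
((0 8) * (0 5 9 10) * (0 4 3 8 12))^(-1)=((0 12)(3 8 5 9 10 4))^(-1)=(0 12)(3 4 10 9 5 8)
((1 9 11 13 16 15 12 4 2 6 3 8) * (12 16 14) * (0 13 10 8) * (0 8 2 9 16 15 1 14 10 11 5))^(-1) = ((0 13 10 2 6 3 8 14 12 4 9 5)(1 16))^(-1) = (0 5 9 4 12 14 8 3 6 2 10 13)(1 16)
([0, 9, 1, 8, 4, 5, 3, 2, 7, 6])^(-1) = [0, 2, 7, 6, 4, 5, 9, 8, 3, 1]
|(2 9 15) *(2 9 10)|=|(2 10)(9 15)|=2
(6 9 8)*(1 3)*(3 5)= (1 5 3)(6 9 8)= [0, 5, 2, 1, 4, 3, 9, 7, 6, 8]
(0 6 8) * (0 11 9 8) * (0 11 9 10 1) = (0 6 11 10 1)(8 9) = [6, 0, 2, 3, 4, 5, 11, 7, 9, 8, 1, 10]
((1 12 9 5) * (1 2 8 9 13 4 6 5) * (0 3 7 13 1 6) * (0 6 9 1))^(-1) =(0 12 1 8 2 5 6 4 13 7 3)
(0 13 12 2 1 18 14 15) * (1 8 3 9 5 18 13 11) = (0 11 1 13 12 2 8 3 9 5 18 14 15) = [11, 13, 8, 9, 4, 18, 6, 7, 3, 5, 10, 1, 2, 12, 15, 0, 16, 17, 14]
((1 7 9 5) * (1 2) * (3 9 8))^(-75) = ((1 7 8 3 9 5 2))^(-75) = (1 8 9 2 7 3 5)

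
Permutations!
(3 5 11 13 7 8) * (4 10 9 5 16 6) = (3 16 6 4 10 9 5 11 13 7 8) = [0, 1, 2, 16, 10, 11, 4, 8, 3, 5, 9, 13, 12, 7, 14, 15, 6]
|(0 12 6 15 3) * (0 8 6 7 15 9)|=8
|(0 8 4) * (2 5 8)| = 5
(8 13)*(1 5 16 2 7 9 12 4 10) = (1 5 16 2 7 9 12 4 10)(8 13) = [0, 5, 7, 3, 10, 16, 6, 9, 13, 12, 1, 11, 4, 8, 14, 15, 2]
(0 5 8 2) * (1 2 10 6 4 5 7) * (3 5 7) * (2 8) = (0 3 5 2)(1 8 10 6 4 7) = [3, 8, 0, 5, 7, 2, 4, 1, 10, 9, 6]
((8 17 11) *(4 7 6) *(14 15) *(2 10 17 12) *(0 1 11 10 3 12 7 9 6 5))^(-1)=((0 1 11 8 7 5)(2 3 12)(4 9 6)(10 17)(14 15))^(-1)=(0 5 7 8 11 1)(2 12 3)(4 6 9)(10 17)(14 15)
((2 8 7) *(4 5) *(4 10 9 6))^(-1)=(2 7 8)(4 6 9 10 5)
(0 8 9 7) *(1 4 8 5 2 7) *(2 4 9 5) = (0 2 7)(1 9)(4 8 5) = [2, 9, 7, 3, 8, 4, 6, 0, 5, 1]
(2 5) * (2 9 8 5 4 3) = [0, 1, 4, 2, 3, 9, 6, 7, 5, 8] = (2 4 3)(5 9 8)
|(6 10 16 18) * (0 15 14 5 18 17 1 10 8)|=28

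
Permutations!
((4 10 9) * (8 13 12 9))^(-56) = (4 12 8)(9 13 10)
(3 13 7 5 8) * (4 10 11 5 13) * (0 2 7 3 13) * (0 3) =[2, 1, 7, 4, 10, 8, 6, 3, 13, 9, 11, 5, 12, 0] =(0 2 7 3 4 10 11 5 8 13)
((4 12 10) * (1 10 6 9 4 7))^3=(4 9 6 12)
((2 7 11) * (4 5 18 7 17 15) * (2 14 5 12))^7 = (2 15 12 17 4)(5 7 14 18 11)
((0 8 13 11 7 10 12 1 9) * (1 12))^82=((0 8 13 11 7 10 1 9))^82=(0 13 7 1)(8 11 10 9)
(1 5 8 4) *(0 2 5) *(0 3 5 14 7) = (0 2 14 7)(1 3 5 8 4) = [2, 3, 14, 5, 1, 8, 6, 0, 4, 9, 10, 11, 12, 13, 7]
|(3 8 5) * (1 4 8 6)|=6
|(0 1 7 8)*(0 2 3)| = 6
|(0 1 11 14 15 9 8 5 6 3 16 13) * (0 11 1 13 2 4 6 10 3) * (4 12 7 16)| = |(0 13 11 14 15 9 8 5 10 3 4 6)(2 12 7 16)| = 12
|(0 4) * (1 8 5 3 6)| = 10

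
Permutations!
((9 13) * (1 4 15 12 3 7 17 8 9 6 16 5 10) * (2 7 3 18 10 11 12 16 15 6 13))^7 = ((1 4 6 15 16 5 11 12 18 10)(2 7 17 8 9))^7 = (1 12 16 4 18 5 6 10 11 15)(2 17 9 7 8)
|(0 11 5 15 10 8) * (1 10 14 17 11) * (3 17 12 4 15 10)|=8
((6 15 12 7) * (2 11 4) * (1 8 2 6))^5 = ((1 8 2 11 4 6 15 12 7))^5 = (1 6 8 15 2 12 11 7 4)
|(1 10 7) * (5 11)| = |(1 10 7)(5 11)| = 6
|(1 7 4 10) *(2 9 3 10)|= 7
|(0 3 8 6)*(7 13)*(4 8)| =10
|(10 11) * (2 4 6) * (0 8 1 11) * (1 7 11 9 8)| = 21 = |(0 1 9 8 7 11 10)(2 4 6)|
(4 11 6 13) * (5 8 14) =[0, 1, 2, 3, 11, 8, 13, 7, 14, 9, 10, 6, 12, 4, 5] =(4 11 6 13)(5 8 14)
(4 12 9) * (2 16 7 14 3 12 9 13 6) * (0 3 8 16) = [3, 1, 0, 12, 9, 5, 2, 14, 16, 4, 10, 11, 13, 6, 8, 15, 7] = (0 3 12 13 6 2)(4 9)(7 14 8 16)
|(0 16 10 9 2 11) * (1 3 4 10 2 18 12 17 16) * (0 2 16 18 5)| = 42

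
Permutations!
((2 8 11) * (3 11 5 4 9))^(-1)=(2 11 3 9 4 5 8)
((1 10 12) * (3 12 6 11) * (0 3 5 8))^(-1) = ((0 3 12 1 10 6 11 5 8))^(-1) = (0 8 5 11 6 10 1 12 3)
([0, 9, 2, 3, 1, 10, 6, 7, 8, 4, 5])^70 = [0, 9, 2, 3, 1, 5, 6, 7, 8, 4, 10]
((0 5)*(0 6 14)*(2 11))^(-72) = ((0 5 6 14)(2 11))^(-72) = (14)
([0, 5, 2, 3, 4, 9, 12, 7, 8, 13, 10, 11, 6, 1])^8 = [0, 1, 2, 3, 4, 5, 6, 7, 8, 9, 10, 11, 12, 13]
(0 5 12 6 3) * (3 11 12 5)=[3, 1, 2, 0, 4, 5, 11, 7, 8, 9, 10, 12, 6]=(0 3)(6 11 12)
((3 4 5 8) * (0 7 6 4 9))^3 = (0 4 3 7 5 9 6 8)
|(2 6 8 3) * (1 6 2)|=|(1 6 8 3)|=4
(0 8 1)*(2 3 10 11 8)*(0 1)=(0 2 3 10 11 8)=[2, 1, 3, 10, 4, 5, 6, 7, 0, 9, 11, 8]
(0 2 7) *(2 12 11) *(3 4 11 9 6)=(0 12 9 6 3 4 11 2 7)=[12, 1, 7, 4, 11, 5, 3, 0, 8, 6, 10, 2, 9]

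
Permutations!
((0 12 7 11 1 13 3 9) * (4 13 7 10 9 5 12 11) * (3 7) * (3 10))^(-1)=(0 9 10 1 11)(3 12 5)(4 7 13)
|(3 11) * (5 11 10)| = |(3 10 5 11)| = 4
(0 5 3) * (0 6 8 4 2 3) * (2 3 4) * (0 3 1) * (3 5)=(0 3 6 8 2 4 1)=[3, 0, 4, 6, 1, 5, 8, 7, 2]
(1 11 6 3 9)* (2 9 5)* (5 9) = (1 11 6 3 9)(2 5) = [0, 11, 5, 9, 4, 2, 3, 7, 8, 1, 10, 6]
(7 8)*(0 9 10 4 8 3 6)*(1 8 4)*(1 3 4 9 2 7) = (0 2 7 4 9 10 3 6)(1 8) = [2, 8, 7, 6, 9, 5, 0, 4, 1, 10, 3]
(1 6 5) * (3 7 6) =(1 3 7 6 5) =[0, 3, 2, 7, 4, 1, 5, 6]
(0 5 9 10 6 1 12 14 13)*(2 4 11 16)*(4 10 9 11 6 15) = (0 5 11 16 2 10 15 4 6 1 12 14 13) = [5, 12, 10, 3, 6, 11, 1, 7, 8, 9, 15, 16, 14, 0, 13, 4, 2]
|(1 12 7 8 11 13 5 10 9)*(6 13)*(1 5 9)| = |(1 12 7 8 11 6 13 9 5 10)| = 10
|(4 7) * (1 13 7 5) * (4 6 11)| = 7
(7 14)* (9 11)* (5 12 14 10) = (5 12 14 7 10)(9 11) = [0, 1, 2, 3, 4, 12, 6, 10, 8, 11, 5, 9, 14, 13, 7]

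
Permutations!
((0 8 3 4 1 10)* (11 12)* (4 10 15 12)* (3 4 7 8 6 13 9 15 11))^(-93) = (0 9 3 6 15 10 13 12)(1 7 4 11 8)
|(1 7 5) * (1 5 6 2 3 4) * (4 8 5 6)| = 15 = |(1 7 4)(2 3 8 5 6)|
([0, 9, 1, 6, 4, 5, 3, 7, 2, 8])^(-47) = (1 9 8 2)(3 6)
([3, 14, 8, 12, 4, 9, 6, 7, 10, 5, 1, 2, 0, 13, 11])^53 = (0 12 3)(1 10 8 2 11 14)(5 9)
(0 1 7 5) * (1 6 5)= [6, 7, 2, 3, 4, 0, 5, 1]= (0 6 5)(1 7)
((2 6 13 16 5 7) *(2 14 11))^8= ((2 6 13 16 5 7 14 11))^8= (16)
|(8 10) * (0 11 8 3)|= 5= |(0 11 8 10 3)|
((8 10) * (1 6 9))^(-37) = ((1 6 9)(8 10))^(-37) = (1 9 6)(8 10)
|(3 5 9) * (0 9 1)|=|(0 9 3 5 1)|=5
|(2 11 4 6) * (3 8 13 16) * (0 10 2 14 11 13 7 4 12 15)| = |(0 10 2 13 16 3 8 7 4 6 14 11 12 15)| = 14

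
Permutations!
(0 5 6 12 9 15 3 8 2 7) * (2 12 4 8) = (0 5 6 4 8 12 9 15 3 2 7) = [5, 1, 7, 2, 8, 6, 4, 0, 12, 15, 10, 11, 9, 13, 14, 3]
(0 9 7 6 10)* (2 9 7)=(0 7 6 10)(2 9)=[7, 1, 9, 3, 4, 5, 10, 6, 8, 2, 0]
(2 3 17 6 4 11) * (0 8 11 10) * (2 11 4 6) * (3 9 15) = (0 8 4 10)(2 9 15 3 17) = [8, 1, 9, 17, 10, 5, 6, 7, 4, 15, 0, 11, 12, 13, 14, 3, 16, 2]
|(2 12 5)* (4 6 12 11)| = |(2 11 4 6 12 5)| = 6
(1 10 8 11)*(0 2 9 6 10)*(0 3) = (0 2 9 6 10 8 11 1 3) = [2, 3, 9, 0, 4, 5, 10, 7, 11, 6, 8, 1]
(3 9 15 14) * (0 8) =(0 8)(3 9 15 14) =[8, 1, 2, 9, 4, 5, 6, 7, 0, 15, 10, 11, 12, 13, 3, 14]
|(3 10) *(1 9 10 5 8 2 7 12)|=9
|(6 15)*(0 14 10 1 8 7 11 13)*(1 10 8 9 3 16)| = |(0 14 8 7 11 13)(1 9 3 16)(6 15)| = 12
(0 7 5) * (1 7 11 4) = (0 11 4 1 7 5) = [11, 7, 2, 3, 1, 0, 6, 5, 8, 9, 10, 4]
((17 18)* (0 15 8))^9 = (17 18)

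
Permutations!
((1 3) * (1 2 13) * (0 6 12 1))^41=(0 13 2 3 1 12 6)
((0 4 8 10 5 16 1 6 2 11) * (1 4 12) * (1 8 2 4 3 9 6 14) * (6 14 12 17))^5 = (0 11 2 4 6 17)(1 16 12 3 8 9 10 14 5)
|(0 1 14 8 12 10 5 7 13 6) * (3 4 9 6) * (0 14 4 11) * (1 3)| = |(0 3 11)(1 4 9 6 14 8 12 10 5 7 13)| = 33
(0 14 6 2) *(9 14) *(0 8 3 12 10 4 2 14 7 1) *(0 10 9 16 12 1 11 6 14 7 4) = (0 16 12 9 4 2 8 3 1 10)(6 7 11) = [16, 10, 8, 1, 2, 5, 7, 11, 3, 4, 0, 6, 9, 13, 14, 15, 12]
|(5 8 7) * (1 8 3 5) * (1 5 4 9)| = |(1 8 7 5 3 4 9)| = 7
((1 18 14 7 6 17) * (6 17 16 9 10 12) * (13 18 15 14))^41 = (1 15 14 7 17)(6 16 9 10 12)(13 18)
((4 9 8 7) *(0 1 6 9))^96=(0 7 9 1 4 8 6)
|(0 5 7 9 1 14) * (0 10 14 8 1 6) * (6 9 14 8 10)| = |(0 5 7 14 6)(1 10 8)| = 15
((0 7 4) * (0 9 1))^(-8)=((0 7 4 9 1))^(-8)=(0 4 1 7 9)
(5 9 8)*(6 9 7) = [0, 1, 2, 3, 4, 7, 9, 6, 5, 8] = (5 7 6 9 8)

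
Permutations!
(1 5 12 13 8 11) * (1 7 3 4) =(1 5 12 13 8 11 7 3 4) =[0, 5, 2, 4, 1, 12, 6, 3, 11, 9, 10, 7, 13, 8]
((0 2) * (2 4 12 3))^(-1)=(0 2 3 12 4)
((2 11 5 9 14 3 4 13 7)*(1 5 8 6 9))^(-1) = (1 5)(2 7 13 4 3 14 9 6 8 11)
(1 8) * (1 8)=(8)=[0, 1, 2, 3, 4, 5, 6, 7, 8]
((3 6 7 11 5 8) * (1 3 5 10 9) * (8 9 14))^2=((1 3 6 7 11 10 14 8 5 9))^2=(1 6 11 14 5)(3 7 10 8 9)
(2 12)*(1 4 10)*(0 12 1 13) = [12, 4, 1, 3, 10, 5, 6, 7, 8, 9, 13, 11, 2, 0] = (0 12 2 1 4 10 13)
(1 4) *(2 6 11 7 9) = [0, 4, 6, 3, 1, 5, 11, 9, 8, 2, 10, 7] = (1 4)(2 6 11 7 9)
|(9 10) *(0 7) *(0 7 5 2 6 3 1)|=6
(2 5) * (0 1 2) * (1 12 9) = (0 12 9 1 2 5) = [12, 2, 5, 3, 4, 0, 6, 7, 8, 1, 10, 11, 9]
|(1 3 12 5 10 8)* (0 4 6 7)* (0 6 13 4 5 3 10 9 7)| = |(0 5 9 7 6)(1 10 8)(3 12)(4 13)| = 30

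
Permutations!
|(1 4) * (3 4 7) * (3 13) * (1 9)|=6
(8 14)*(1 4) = [0, 4, 2, 3, 1, 5, 6, 7, 14, 9, 10, 11, 12, 13, 8] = (1 4)(8 14)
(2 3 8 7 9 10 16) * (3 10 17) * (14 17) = (2 10 16)(3 8 7 9 14 17) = [0, 1, 10, 8, 4, 5, 6, 9, 7, 14, 16, 11, 12, 13, 17, 15, 2, 3]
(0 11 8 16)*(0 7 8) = (0 11)(7 8 16) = [11, 1, 2, 3, 4, 5, 6, 8, 16, 9, 10, 0, 12, 13, 14, 15, 7]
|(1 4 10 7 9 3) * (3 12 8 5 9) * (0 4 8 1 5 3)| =12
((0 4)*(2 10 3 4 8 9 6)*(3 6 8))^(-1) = ((0 3 4)(2 10 6)(8 9))^(-1) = (0 4 3)(2 6 10)(8 9)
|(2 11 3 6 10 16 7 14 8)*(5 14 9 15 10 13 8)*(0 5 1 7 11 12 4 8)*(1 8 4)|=|(0 5 14 8 2 12 1 7 9 15 10 16 11 3 6 13)|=16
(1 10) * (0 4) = [4, 10, 2, 3, 0, 5, 6, 7, 8, 9, 1] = (0 4)(1 10)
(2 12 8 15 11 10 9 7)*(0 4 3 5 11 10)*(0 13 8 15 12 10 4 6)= [6, 1, 10, 5, 3, 11, 0, 2, 12, 7, 9, 13, 15, 8, 14, 4]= (0 6)(2 10 9 7)(3 5 11 13 8 12 15 4)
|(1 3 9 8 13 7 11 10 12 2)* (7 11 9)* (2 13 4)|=|(1 3 7 9 8 4 2)(10 12 13 11)|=28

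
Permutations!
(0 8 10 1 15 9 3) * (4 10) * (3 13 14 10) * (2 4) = (0 8 2 4 3)(1 15 9 13 14 10) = [8, 15, 4, 0, 3, 5, 6, 7, 2, 13, 1, 11, 12, 14, 10, 9]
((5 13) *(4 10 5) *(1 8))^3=(1 8)(4 13 5 10)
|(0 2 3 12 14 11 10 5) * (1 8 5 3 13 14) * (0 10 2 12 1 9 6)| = 20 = |(0 12 9 6)(1 8 5 10 3)(2 13 14 11)|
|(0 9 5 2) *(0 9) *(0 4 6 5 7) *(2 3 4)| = 4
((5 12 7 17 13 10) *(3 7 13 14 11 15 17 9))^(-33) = (5 10 13 12)(11 14 17 15)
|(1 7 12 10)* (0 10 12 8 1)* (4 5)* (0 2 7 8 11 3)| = |(12)(0 10 2 7 11 3)(1 8)(4 5)| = 6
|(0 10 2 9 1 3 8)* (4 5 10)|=9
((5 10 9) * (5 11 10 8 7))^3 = ((5 8 7)(9 11 10))^3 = (11)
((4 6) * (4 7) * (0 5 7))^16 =(0 5 7 4 6)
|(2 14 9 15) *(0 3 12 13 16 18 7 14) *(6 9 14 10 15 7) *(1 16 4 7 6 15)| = 12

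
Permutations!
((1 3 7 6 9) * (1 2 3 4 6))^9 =((1 4 6 9 2 3 7))^9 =(1 6 2 7 4 9 3)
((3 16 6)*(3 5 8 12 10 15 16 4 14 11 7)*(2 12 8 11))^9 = (2 3 5 15)(4 11 16 12)(6 10 14 7)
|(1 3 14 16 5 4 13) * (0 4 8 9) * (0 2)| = 11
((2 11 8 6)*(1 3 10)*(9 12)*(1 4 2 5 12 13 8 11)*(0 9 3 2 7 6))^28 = (13)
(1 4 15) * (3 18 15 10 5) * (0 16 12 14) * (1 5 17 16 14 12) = [14, 4, 2, 18, 10, 3, 6, 7, 8, 9, 17, 11, 12, 13, 0, 5, 1, 16, 15] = (0 14)(1 4 10 17 16)(3 18 15 5)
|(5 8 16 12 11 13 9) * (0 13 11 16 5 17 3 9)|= 6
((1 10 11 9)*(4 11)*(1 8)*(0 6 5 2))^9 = (0 6 5 2)(1 11)(4 8)(9 10)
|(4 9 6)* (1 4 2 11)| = 6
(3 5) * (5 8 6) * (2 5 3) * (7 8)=[0, 1, 5, 7, 4, 2, 3, 8, 6]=(2 5)(3 7 8 6)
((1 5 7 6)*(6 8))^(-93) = ((1 5 7 8 6))^(-93) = (1 7 6 5 8)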